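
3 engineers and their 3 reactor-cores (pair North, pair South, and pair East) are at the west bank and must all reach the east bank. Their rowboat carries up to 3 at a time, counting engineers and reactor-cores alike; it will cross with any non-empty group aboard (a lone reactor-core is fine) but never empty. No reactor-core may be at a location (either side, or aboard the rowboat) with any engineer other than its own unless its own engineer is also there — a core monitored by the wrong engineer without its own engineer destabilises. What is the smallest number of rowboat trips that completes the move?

5

Counting alone: each trip to the east bank takes at most 3 across and each return brings at least 1 back, so after t trips out (and t−1 returns) at most 3t − (t−1) of the 6 are across; that first reaches 6 at t = 3, so at least 5 crossings are needed.
The plan below uses exactly 5 crossings, so it is optimal:
1. engineer North and reactor-core North cross → the east bank.
2. engineer North crosses ← the west bank.
3. engineer East, engineer North, and engineer South cross → the east bank.
4. reactor-core North crosses ← the west bank.
5. reactor-core East, reactor-core North, and reactor-core South cross → the east bank.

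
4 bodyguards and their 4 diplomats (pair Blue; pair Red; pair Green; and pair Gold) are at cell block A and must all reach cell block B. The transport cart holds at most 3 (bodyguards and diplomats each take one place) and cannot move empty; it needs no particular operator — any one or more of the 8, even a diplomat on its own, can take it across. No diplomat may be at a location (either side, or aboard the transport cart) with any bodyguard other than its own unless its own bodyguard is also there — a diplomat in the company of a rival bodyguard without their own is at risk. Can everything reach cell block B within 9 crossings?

Yes — this plan uses 9 crossings (≤ 9):
1. bodyguard Blue and diplomat Blue cross → cell block B.
2. bodyguard Blue crosses ← cell block A.
3. bodyguard Blue, bodyguard Red, and diplomat Red cross → cell block B.
4. bodyguard Blue and diplomat Blue cross ← cell block A.
5. bodyguard Blue, bodyguard Gold, and bodyguard Green cross → cell block B.
6. diplomat Red crosses ← cell block A.
7. diplomat Blue and diplomat Red cross → cell block B.
8. diplomat Blue crosses ← cell block A.
9. diplomat Blue, diplomat Gold, and diplomat Green cross → cell block B.

Yes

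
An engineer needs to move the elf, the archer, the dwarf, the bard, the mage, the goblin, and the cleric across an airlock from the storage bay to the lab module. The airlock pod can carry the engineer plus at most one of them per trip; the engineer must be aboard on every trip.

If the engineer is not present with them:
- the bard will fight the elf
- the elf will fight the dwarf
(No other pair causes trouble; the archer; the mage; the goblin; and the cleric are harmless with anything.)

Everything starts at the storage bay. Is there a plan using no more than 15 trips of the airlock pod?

Yes — this plan uses 15 crossings (≤ 15):
1. Engineer goes to the lab module with the elf.  [the storage bay: the archer, the bard, the cleric, the dwarf, the goblin, the mage | the lab module: the elf]
2. Engineer goes back to the storage bay alone.  [the storage bay: the archer, the bard, the cleric, the dwarf, the goblin, the mage | the lab module: the elf]
3. Engineer goes to the lab module with the archer.  [the storage bay: the bard, the cleric, the dwarf, the goblin, the mage | the lab module: the archer, the elf]
4. Engineer goes back to the storage bay alone.  [the storage bay: the bard, the cleric, the dwarf, the goblin, the mage | the lab module: the archer, the elf]
5. Engineer goes to the lab module with the dwarf.  [the storage bay: the bard, the cleric, the goblin, the mage | the lab module: the archer, the dwarf, the elf]
6. Engineer goes back to the storage bay with the elf.  [the storage bay: the bard, the cleric, the elf, the goblin, the mage | the lab module: the archer, the dwarf]
7. Engineer goes to the lab module with the bard.  [the storage bay: the cleric, the elf, the goblin, the mage | the lab module: the archer, the bard, the dwarf]
8. Engineer goes back to the storage bay alone.  [the storage bay: the cleric, the elf, the goblin, the mage | the lab module: the archer, the bard, the dwarf]
9. Engineer goes to the lab module with the mage.  [the storage bay: the cleric, the elf, the goblin | the lab module: the archer, the bard, the dwarf, the mage]
10. Engineer goes back to the storage bay alone.  [the storage bay: the cleric, the elf, the goblin | the lab module: the archer, the bard, the dwarf, the mage]
11. Engineer goes to the lab module with the goblin.  [the storage bay: the cleric, the elf | the lab module: the archer, the bard, the dwarf, the goblin, the mage]
12. Engineer goes back to the storage bay alone.  [the storage bay: the cleric, the elf | the lab module: the archer, the bard, the dwarf, the goblin, the mage]
13. Engineer goes to the lab module with the cleric.  [the storage bay: the elf | the lab module: the archer, the bard, the cleric, the dwarf, the goblin, the mage]
14. Engineer goes back to the storage bay alone.  [the storage bay: the elf | the lab module: the archer, the bard, the cleric, the dwarf, the goblin, the mage]
15. Engineer goes to the lab module with the elf.  [the storage bay: — | the lab module: the archer, the bard, the cleric, the dwarf, the elf, the goblin, the mage]

Yes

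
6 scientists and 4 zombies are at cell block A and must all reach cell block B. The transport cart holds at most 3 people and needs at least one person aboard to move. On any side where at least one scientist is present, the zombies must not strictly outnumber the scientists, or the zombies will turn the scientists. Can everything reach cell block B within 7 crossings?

No

Counting alone: each trip to cell block B takes at most 3 across and each return brings at least 1 back, so after t trips out (and t−1 returns) at most 3t − (t−1) of the 10 are across; that first reaches 10 at t = 5, so at least 9 crossings are needed.
Since 7 < 9, 7 crossings cannot be enough. (The shortest complete plan in fact takes 9:)
1. 2 zombies → cell block B.  (cell block A: 6S 2Z; cell block B: 0S 2Z)
2. 1 zombie ← cell block A.  (cell block A: 6S 3Z; cell block B: 0S 1Z)
3. 3 zombies → cell block B.  (cell block A: 6S 0Z; cell block B: 0S 4Z)
4. 1 zombie ← cell block A.  (cell block A: 6S 1Z; cell block B: 0S 3Z)
5. 3 scientists → cell block B.  (cell block A: 3S 1Z; cell block B: 3S 3Z)
6. 1 zombie ← cell block A.  (cell block A: 3S 2Z; cell block B: 3S 2Z)
7. 1 scientist and 2 zombies → cell block B.  (cell block A: 2S 0Z; cell block B: 4S 4Z)
8. 1 zombie ← cell block A.  (cell block A: 2S 1Z; cell block B: 4S 3Z)
9. 2 scientists and 1 zombie → cell block B.  (cell block A: 0S 0Z; cell block B: 6S 4Z)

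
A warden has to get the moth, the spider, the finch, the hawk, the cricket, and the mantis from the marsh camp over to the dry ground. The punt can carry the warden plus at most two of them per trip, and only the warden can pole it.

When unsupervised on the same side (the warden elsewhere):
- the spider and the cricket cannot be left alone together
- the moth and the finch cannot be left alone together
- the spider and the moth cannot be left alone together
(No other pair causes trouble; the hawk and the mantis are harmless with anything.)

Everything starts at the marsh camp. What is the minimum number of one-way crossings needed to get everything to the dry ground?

5

Counting alone: the warden can take at most 2 across per trip to the dry ground, so moving all 6 needs at least 3 loaded trips out, with a return between consecutive ones — at least 5 crossings.
The plan below uses exactly 5 crossings, so it is optimal:
1. Warden goes to the dry ground with the cricket and the moth.  [the marsh camp: the finch, the hawk, the mantis, the spider | the dry ground: the cricket, the moth]
2. Warden goes back to the marsh camp alone.  [the marsh camp: the finch, the hawk, the mantis, the spider | the dry ground: the cricket, the moth]
3. Warden goes to the dry ground with the hawk and the mantis.  [the marsh camp: the finch, the spider | the dry ground: the cricket, the hawk, the mantis, the moth]
4. Warden goes back to the marsh camp alone.  [the marsh camp: the finch, the spider | the dry ground: the cricket, the hawk, the mantis, the moth]
5. Warden goes to the dry ground with the finch and the spider.  [the marsh camp: — | the dry ground: the cricket, the finch, the hawk, the mantis, the moth, the spider]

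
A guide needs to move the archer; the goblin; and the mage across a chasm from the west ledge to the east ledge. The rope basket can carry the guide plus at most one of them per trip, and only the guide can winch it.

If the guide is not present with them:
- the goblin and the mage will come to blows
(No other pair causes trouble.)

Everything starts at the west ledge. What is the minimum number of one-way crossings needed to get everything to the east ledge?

5

Counting alone: the guide can take at most 1 across per trip to the east ledge, so moving all 3 needs at least 3 loaded trips out, with a return between consecutive ones — at least 5 crossings.
The plan below uses exactly 5 crossings, so it is optimal:
1. Guide goes to the east ledge with the goblin.
2. Guide goes back to the west ledge alone.
3. Guide goes to the east ledge with the archer.
4. Guide goes back to the west ledge alone.
5. Guide goes to the east ledge with the mage.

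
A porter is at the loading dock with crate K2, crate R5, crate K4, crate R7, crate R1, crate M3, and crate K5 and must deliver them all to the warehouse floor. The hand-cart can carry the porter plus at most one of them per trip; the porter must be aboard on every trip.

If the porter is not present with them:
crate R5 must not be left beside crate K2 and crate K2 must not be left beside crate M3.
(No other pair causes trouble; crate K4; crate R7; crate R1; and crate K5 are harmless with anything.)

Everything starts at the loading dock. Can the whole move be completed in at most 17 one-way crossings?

Yes

Yes — this plan uses 15 crossings (≤ 17):
1. Porter goes to the warehouse floor with crate K2.
2. Porter goes back to the loading dock alone.
3. Porter goes to the warehouse floor with crate R5.
4. Porter goes back to the loading dock with crate K2.
5. Porter goes to the warehouse floor with crate M3.
6. Porter goes back to the loading dock alone.
7. Porter goes to the warehouse floor with crate K4.
8. Porter goes back to the loading dock alone.
9. Porter goes to the warehouse floor with crate R7.
10. Porter goes back to the loading dock alone.
11. Porter goes to the warehouse floor with crate R1.
12. Porter goes back to the loading dock alone.
13. Porter goes to the warehouse floor with crate K5.
14. Porter goes back to the loading dock alone.
15. Porter goes to the warehouse floor with crate K2.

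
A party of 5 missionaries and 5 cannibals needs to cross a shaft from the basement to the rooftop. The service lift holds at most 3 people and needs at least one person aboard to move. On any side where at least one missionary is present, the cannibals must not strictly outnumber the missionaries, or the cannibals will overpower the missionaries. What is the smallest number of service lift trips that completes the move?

11

Counting alone: each trip to the rooftop takes at most 3 across and each return brings at least 1 back, so after t trips out (and t−1 returns) at most 3t − (t−1) of the 10 are across; that first reaches 10 at t = 5, so at least 9 crossings are needed.
The safety rule pushes this higher. Following every safe sequence of crossings, the most of the 10 that can be at the rooftop as the service lift arrives there on crossing 9 is 9 — never all 10.
So no plan with fewer than 11 crossings exists, and this one achieves 11:
1. 2 cannibals → the rooftop.  (the basement: 5M 3C; the rooftop: 0M 2C)
2. 1 cannibal ← the basement.  (the basement: 5M 4C; the rooftop: 0M 1C)
3. 3 cannibals → the rooftop.  (the basement: 5M 1C; the rooftop: 0M 4C)
4. 1 cannibal ← the basement.  (the basement: 5M 2C; the rooftop: 0M 3C)
5. 3 missionaries → the rooftop.  (the basement: 2M 2C; the rooftop: 3M 3C)
6. 1 missionary and 1 cannibal ← the basement.  (the basement: 3M 3C; the rooftop: 2M 2C)
7. 3 missionaries → the rooftop.  (the basement: 0M 3C; the rooftop: 5M 2C)
8. 1 cannibal ← the basement.  (the basement: 0M 4C; the rooftop: 5M 1C)
9. 2 cannibals → the rooftop.  (the basement: 0M 2C; the rooftop: 5M 3C)
10. 1 cannibal ← the basement.  (the basement: 0M 3C; the rooftop: 5M 2C)
11. 3 cannibals → the rooftop.  (the basement: 0M 0C; the rooftop: 5M 5C)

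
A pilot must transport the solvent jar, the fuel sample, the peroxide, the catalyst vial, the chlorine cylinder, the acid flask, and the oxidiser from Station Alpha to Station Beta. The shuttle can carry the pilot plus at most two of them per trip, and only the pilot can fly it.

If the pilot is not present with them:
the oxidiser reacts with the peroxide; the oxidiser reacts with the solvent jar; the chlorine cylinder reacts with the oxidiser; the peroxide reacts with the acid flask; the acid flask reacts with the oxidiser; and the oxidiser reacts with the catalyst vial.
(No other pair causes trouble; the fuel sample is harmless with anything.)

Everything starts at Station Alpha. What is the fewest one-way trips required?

11

Counting alone: the pilot can take at most 2 across per trip to Station Beta, so moving all 7 needs at least 4 loaded trips out, with a return between consecutive ones — at least 7 crossings.
The safety rule pushes this higher. Following every safe sequence of crossings, the most of the 7 that can be at Station Beta as the shuttle arrives there on crossings 7, 9 is 5, 6 respectively — never all 7.
So no plan with fewer than 11 crossings exists, and this one achieves 11:
1. Pilot goes to Station Beta with the oxidiser and the peroxide.  [Station Alpha: the acid flask, the catalyst vial, the chlorine cylinder, the fuel sample, the solvent jar | Station Beta: the oxidiser, the peroxide]
2. Pilot goes back to Station Alpha with the peroxide.  [Station Alpha: the acid flask, the catalyst vial, the chlorine cylinder, the fuel sample, the peroxide, the solvent jar | Station Beta: the oxidiser]
3. Pilot goes to Station Beta with the peroxide and the solvent jar.  [Station Alpha: the acid flask, the catalyst vial, the chlorine cylinder, the fuel sample | Station Beta: the oxidiser, the peroxide, the solvent jar]
4. Pilot goes back to Station Alpha with the oxidiser.  [Station Alpha: the acid flask, the catalyst vial, the chlorine cylinder, the fuel sample, the oxidiser | Station Beta: the peroxide, the solvent jar]
5. Pilot goes to Station Beta with the fuel sample and the oxidiser.  [Station Alpha: the acid flask, the catalyst vial, the chlorine cylinder | Station Beta: the fuel sample, the oxidiser, the peroxide, the solvent jar]
6. Pilot goes back to Station Alpha with the oxidiser.  [Station Alpha: the acid flask, the catalyst vial, the chlorine cylinder, the oxidiser | Station Beta: the fuel sample, the peroxide, the solvent jar]
7. Pilot goes to Station Beta with the catalyst vial and the oxidiser.  [Station Alpha: the acid flask, the chlorine cylinder | Station Beta: the catalyst vial, the fuel sample, the oxidiser, the peroxide, the solvent jar]
8. Pilot goes back to Station Alpha with the oxidiser.  [Station Alpha: the acid flask, the chlorine cylinder, the oxidiser | Station Beta: the catalyst vial, the fuel sample, the peroxide, the solvent jar]
9. Pilot goes to Station Beta with the acid flask and the chlorine cylinder.  [Station Alpha: the oxidiser | Station Beta: the acid flask, the catalyst vial, the chlorine cylinder, the fuel sample, the peroxide, the solvent jar]
10. Pilot goes back to Station Alpha with the peroxide.  [Station Alpha: the oxidiser, the peroxide | Station Beta: the acid flask, the catalyst vial, the chlorine cylinder, the fuel sample, the solvent jar]
11. Pilot goes to Station Beta with the oxidiser and the peroxide.  [Station Alpha: — | Station Beta: the acid flask, the catalyst vial, the chlorine cylinder, the fuel sample, the oxidiser, the peroxide, the solvent jar]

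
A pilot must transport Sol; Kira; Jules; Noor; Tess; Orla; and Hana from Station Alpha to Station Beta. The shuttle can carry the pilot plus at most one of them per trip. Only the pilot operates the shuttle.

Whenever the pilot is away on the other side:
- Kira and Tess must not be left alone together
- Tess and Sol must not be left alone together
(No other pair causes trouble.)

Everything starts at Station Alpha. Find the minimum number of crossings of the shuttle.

Counting alone: the pilot can take at most 1 across per trip to Station Beta, so moving all 7 needs at least 7 loaded trips out, with a return between consecutive ones — at least 13 crossings.
The safety rule pushes this higher. Following every safe sequence of crossings, the most of the 7 that can be at Station Beta as the shuttle arrives there on crossing 13 is 6 — never all 7.
So no plan with fewer than 15 crossings exists, and this one achieves 15:
1. Pilot goes to Station Beta with Tess.  [Station Alpha: Hana, Jules, Kira, Noor, Orla, Sol | Station Beta: Tess]
2. Pilot goes back to Station Alpha alone.  [Station Alpha: Hana, Jules, Kira, Noor, Orla, Sol | Station Beta: Tess]
3. Pilot goes to Station Beta with Sol.  [Station Alpha: Hana, Jules, Kira, Noor, Orla | Station Beta: Sol, Tess]
4. Pilot goes back to Station Alpha with Tess.  [Station Alpha: Hana, Jules, Kira, Noor, Orla, Tess | Station Beta: Sol]
5. Pilot goes to Station Beta with Kira.  [Station Alpha: Hana, Jules, Noor, Orla, Tess | Station Beta: Kira, Sol]
6. Pilot goes back to Station Alpha alone.  [Station Alpha: Hana, Jules, Noor, Orla, Tess | Station Beta: Kira, Sol]
7. Pilot goes to Station Beta with Jules.  [Station Alpha: Hana, Noor, Orla, Tess | Station Beta: Jules, Kira, Sol]
8. Pilot goes back to Station Alpha alone.  [Station Alpha: Hana, Noor, Orla, Tess | Station Beta: Jules, Kira, Sol]
9. Pilot goes to Station Beta with Noor.  [Station Alpha: Hana, Orla, Tess | Station Beta: Jules, Kira, Noor, Sol]
10. Pilot goes back to Station Alpha alone.  [Station Alpha: Hana, Orla, Tess | Station Beta: Jules, Kira, Noor, Sol]
11. Pilot goes to Station Beta with Orla.  [Station Alpha: Hana, Tess | Station Beta: Jules, Kira, Noor, Orla, Sol]
12. Pilot goes back to Station Alpha alone.  [Station Alpha: Hana, Tess | Station Beta: Jules, Kira, Noor, Orla, Sol]
13. Pilot goes to Station Beta with Hana.  [Station Alpha: Tess | Station Beta: Hana, Jules, Kira, Noor, Orla, Sol]
14. Pilot goes back to Station Alpha alone.  [Station Alpha: Tess | Station Beta: Hana, Jules, Kira, Noor, Orla, Sol]
15. Pilot goes to Station Beta with Tess.  [Station Alpha: — | Station Beta: Hana, Jules, Kira, Noor, Orla, Sol, Tess]

15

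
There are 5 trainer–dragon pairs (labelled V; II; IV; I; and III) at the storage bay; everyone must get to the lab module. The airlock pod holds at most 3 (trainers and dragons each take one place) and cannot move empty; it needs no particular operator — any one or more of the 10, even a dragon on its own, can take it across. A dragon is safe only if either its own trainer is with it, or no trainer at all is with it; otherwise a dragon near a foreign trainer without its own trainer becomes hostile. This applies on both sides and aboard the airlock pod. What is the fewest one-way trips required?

11

Counting alone: each trip to the lab module takes at most 3 across and each return brings at least 1 back, so after t trips out (and t−1 returns) at most 3t − (t−1) of the 10 are across; that first reaches 10 at t = 5, so at least 9 crossings are needed.
The safety rule pushes this higher. Following every safe sequence of crossings, the most of the 10 that can be at the lab module as the airlock pod arrives there on crossing 9 is 9 — never all 10.
So no plan with fewer than 11 crossings exists, and this one achieves 11:
1. dragon V and trainer V cross → the lab module.
2. trainer V crosses ← the storage bay.
3. dragon I, dragon II, and dragon IV cross → the lab module.
4. dragon V crosses ← the storage bay.
5. trainer I, trainer II, and trainer IV cross → the lab module.
6. dragon II and trainer II cross ← the storage bay.
7. trainer II, trainer III, and trainer V cross → the lab module.
8. dragon IV crosses ← the storage bay.
9. dragon II and dragon V cross → the lab module.
10. dragon V crosses ← the storage bay.
11. dragon III, dragon IV, and dragon V cross → the lab module.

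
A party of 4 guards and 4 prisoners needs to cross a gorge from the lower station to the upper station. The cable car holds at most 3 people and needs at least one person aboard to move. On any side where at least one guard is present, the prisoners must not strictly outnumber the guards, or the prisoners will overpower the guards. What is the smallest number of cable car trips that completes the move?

9

Counting alone: each trip to the upper station takes at most 3 across and each return brings at least 1 back, so after t trips out (and t−1 returns) at most 3t − (t−1) of the 8 are across; that first reaches 8 at t = 4, so at least 7 crossings are needed.
The safety rule pushes this higher. Following every safe sequence of crossings, the most of the 8 that can be at the upper station as the cable car arrives there on crossing 7 is 7 — never all 8.
So no plan with fewer than 9 crossings exists, and this one achieves 9:
1. 2 prisoners → the upper station.  (the lower station: 4G 2P; the upper station: 0G 2P)
2. 1 prisoner ← the lower station.  (the lower station: 4G 3P; the upper station: 0G 1P)
3. 3 prisoners → the upper station.  (the lower station: 4G 0P; the upper station: 0G 4P)
4. 1 prisoner ← the lower station.  (the lower station: 4G 1P; the upper station: 0G 3P)
5. 3 guards → the upper station.  (the lower station: 1G 1P; the upper station: 3G 3P)
6. 1 guard and 1 prisoner ← the lower station.  (the lower station: 2G 2P; the upper station: 2G 2P)
7. 2 guards → the upper station.  (the lower station: 0G 2P; the upper station: 4G 2P)
8. 1 prisoner ← the lower station.  (the lower station: 0G 3P; the upper station: 4G 1P)
9. 3 prisoners → the upper station.  (the lower station: 0G 0P; the upper station: 4G 4P)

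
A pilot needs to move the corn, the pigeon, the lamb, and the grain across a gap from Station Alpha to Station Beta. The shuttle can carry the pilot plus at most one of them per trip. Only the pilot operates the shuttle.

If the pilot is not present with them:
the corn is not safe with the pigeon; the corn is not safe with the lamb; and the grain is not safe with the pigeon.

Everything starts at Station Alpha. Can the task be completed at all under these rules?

No

Whatever the first load, the items left behind include a forbidden pair without the pilot. No opening move is safe, so no plan exists.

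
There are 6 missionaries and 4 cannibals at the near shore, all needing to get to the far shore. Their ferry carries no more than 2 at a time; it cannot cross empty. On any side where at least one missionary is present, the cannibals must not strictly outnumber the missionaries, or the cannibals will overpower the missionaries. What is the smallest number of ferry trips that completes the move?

17

Counting alone: each trip to the far shore takes at most 2 across and each return brings at least 1 back, so after t trips out (and t−1 returns) at most 2t − (t−1) of the 10 are across; that first reaches 10 at t = 9, so at least 17 crossings are needed.
The plan below uses exactly 17 crossings, so it is optimal:
1. 2 cannibals → the far shore.  (the near shore: 6M 2C; the far shore: 0M 2C)
2. 1 cannibal ← the near shore.  (the near shore: 6M 3C; the far shore: 0M 1C)
3. 2 cannibals → the far shore.  (the near shore: 6M 1C; the far shore: 0M 3C)
4. 1 cannibal ← the near shore.  (the near shore: 6M 2C; the far shore: 0M 2C)
5. 2 missionaries → the far shore.  (the near shore: 4M 2C; the far shore: 2M 2C)
6. 1 cannibal ← the near shore.  (the near shore: 4M 3C; the far shore: 2M 1C)
7. 1 missionary and 1 cannibal → the far shore.  (the near shore: 3M 2C; the far shore: 3M 2C)
8. 1 cannibal ← the near shore.  (the near shore: 3M 3C; the far shore: 3M 1C)
9. 2 cannibals → the far shore.  (the near shore: 3M 1C; the far shore: 3M 3C)
10. 1 cannibal ← the near shore.  (the near shore: 3M 2C; the far shore: 3M 2C)
11. 1 missionary and 1 cannibal → the far shore.  (the near shore: 2M 1C; the far shore: 4M 3C)
12. 1 cannibal ← the near shore.  (the near shore: 2M 2C; the far shore: 4M 2C)
13. 2 cannibals → the far shore.  (the near shore: 2M 0C; the far shore: 4M 4C)
14. 1 cannibal ← the near shore.  (the near shore: 2M 1C; the far shore: 4M 3C)
15. 1 missionary and 1 cannibal → the far shore.  (the near shore: 1M 0C; the far shore: 5M 4C)
16. 1 cannibal ← the near shore.  (the near shore: 1M 1C; the far shore: 5M 3C)
17. 1 missionary and 1 cannibal → the far shore.  (the near shore: 0M 0C; the far shore: 6M 4C)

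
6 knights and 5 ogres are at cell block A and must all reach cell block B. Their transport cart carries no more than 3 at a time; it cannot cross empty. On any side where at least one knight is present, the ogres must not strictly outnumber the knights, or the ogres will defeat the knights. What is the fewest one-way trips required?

Counting alone: each trip to cell block B takes at most 3 across and each return brings at least 1 back, so after t trips out (and t−1 returns) at most 3t − (t−1) of the 11 are across; that first reaches 11 at t = 5, so at least 9 crossings are needed.
The plan below uses exactly 9 crossings, so it is optimal:
1. 3 ogres → cell block B.  (cell block A: 6K 2O; cell block B: 0K 3O)
2. 1 ogre ← cell block A.  (cell block A: 6K 3O; cell block B: 0K 2O)
3. 3 knights → cell block B.  (cell block A: 3K 3O; cell block B: 3K 2O)
4. 1 knight ← cell block A.  (cell block A: 4K 3O; cell block B: 2K 2O)
5. 2 knights and 1 ogre → cell block B.  (cell block A: 2K 2O; cell block B: 4K 3O)
6. 1 knight ← cell block A.  (cell block A: 3K 2O; cell block B: 3K 3O)
7. 2 knights and 1 ogre → cell block B.  (cell block A: 1K 1O; cell block B: 5K 4O)
8. 1 knight ← cell block A.  (cell block A: 2K 1O; cell block B: 4K 4O)
9. 2 knights and 1 ogre → cell block B.  (cell block A: 0K 0O; cell block B: 6K 5O)

9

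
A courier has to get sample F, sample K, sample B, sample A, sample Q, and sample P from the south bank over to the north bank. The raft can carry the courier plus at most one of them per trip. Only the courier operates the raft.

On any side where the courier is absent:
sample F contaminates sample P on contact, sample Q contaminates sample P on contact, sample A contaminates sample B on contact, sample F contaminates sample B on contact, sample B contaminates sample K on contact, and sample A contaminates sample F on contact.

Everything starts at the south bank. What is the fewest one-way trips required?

Whatever the first load, the items left behind include a forbidden pair without the courier. No opening move is safe, so no plan exists.

impossible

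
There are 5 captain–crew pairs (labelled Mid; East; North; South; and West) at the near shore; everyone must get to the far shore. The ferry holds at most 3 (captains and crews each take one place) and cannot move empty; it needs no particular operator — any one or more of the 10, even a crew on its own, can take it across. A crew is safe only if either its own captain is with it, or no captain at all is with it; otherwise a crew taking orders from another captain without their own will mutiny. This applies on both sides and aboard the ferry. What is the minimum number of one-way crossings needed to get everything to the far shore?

Counting alone: each trip to the far shore takes at most 3 across and each return brings at least 1 back, so after t trips out (and t−1 returns) at most 3t − (t−1) of the 10 are across; that first reaches 10 at t = 5, so at least 9 crossings are needed.
The safety rule pushes this higher. Following every safe sequence of crossings, the most of the 10 that can be at the far shore as the ferry arrives there on crossing 9 is 9 — never all 10.
So no plan with fewer than 11 crossings exists, and this one achieves 11:
1. captain Mid and crew Mid cross → the far shore.
2. captain Mid crosses ← the near shore.
3. crew East, crew North, and crew South cross → the far shore.
4. crew Mid crosses ← the near shore.
5. captain East, captain North, and captain South cross → the far shore.
6. captain East and crew East cross ← the near shore.
7. captain East, captain Mid, and captain West cross → the far shore.
8. crew North crosses ← the near shore.
9. crew East and crew Mid cross → the far shore.
10. crew Mid crosses ← the near shore.
11. crew Mid, crew North, and crew West cross → the far shore.

11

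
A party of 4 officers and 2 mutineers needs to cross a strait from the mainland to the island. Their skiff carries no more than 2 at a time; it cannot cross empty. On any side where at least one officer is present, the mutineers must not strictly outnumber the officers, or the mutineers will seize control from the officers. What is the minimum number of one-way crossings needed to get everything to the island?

9

Counting alone: each trip to the island takes at most 2 across and each return brings at least 1 back, so after t trips out (and t−1 returns) at most 2t − (t−1) of the 6 are across; that first reaches 6 at t = 5, so at least 9 crossings are needed.
The plan below uses exactly 9 crossings, so it is optimal:
1. 2 mutineers → the island.  (the mainland: 4O 0M; the island: 0O 2M)
2. 1 mutineer ← the mainland.  (the mainland: 4O 1M; the island: 0O 1M)
3. 2 officers → the island.  (the mainland: 2O 1M; the island: 2O 1M)
4. 1 mutineer ← the mainland.  (the mainland: 2O 2M; the island: 2O 0M)
5. 2 mutineers → the island.  (the mainland: 2O 0M; the island: 2O 2M)
6. 1 mutineer ← the mainland.  (the mainland: 2O 1M; the island: 2O 1M)
7. 1 officer and 1 mutineer → the island.  (the mainland: 1O 0M; the island: 3O 2M)
8. 1 mutineer ← the mainland.  (the mainland: 1O 1M; the island: 3O 1M)
9. 1 officer and 1 mutineer → the island.  (the mainland: 0O 0M; the island: 4O 2M)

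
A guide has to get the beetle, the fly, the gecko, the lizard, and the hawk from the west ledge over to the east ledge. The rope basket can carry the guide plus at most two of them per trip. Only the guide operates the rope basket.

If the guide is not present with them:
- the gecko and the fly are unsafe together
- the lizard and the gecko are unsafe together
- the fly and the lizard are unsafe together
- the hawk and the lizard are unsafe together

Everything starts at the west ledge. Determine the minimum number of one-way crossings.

7

Counting alone: the guide can take at most 2 across per trip to the east ledge, so moving all 5 needs at least 3 loaded trips out, with a return between consecutive ones — at least 5 crossings.
The safety rule pushes this higher. Following every safe sequence of crossings, the most of the 5 that can be at the east ledge as the rope basket arrives there on crossing 5 is 4 — never all 5.
So no plan with fewer than 7 crossings exists, and this one achieves 7:
1. Guide goes to the east ledge with the fly and the lizard.
2. Guide goes back to the west ledge with the fly.
3. Guide goes to the east ledge with the beetle and the fly.
4. Guide goes back to the west ledge with the fly.
5. Guide goes to the east ledge with the fly and the hawk.
6. Guide goes back to the west ledge with the lizard.
7. Guide goes to the east ledge with the gecko and the lizard.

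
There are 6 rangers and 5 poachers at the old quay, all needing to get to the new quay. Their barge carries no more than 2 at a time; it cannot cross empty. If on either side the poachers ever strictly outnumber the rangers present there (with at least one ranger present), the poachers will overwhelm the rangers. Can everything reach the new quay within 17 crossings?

Counting alone: each trip to the new quay takes at most 2 across and each return brings at least 1 back, so after t trips out (and t−1 returns) at most 2t − (t−1) of the 11 are across; that first reaches 11 at t = 10, so at least 19 crossings are needed.
Since 17 < 19, 17 crossings cannot be enough. (The shortest complete plan in fact takes 19:)
1. 2 poachers → the new quay.  (the old quay: 6R 3P; the new quay: 0R 2P)
2. 1 poacher ← the old quay.  (the old quay: 6R 4P; the new quay: 0R 1P)
3. 2 poachers → the new quay.  (the old quay: 6R 2P; the new quay: 0R 3P)
4. 1 poacher ← the old quay.  (the old quay: 6R 3P; the new quay: 0R 2P)
5. 2 rangers → the new quay.  (the old quay: 4R 3P; the new quay: 2R 2P)
6. 1 poacher ← the old quay.  (the old quay: 4R 4P; the new quay: 2R 1P)
7. 1 ranger and 1 poacher → the new quay.  (the old quay: 3R 3P; the new quay: 3R 2P)
8. 1 ranger ← the old quay.  (the old quay: 4R 3P; the new quay: 2R 2P)
9. 1 ranger and 1 poacher → the new quay.  (the old quay: 3R 2P; the new quay: 3R 3P)
10. 1 poacher ← the old quay.  (the old quay: 3R 3P; the new quay: 3R 2P)
11. 1 ranger and 1 poacher → the new quay.  (the old quay: 2R 2P; the new quay: 4R 3P)
12. 1 ranger ← the old quay.  (the old quay: 3R 2P; the new quay: 3R 3P)
13. 1 ranger and 1 poacher → the new quay.  (the old quay: 2R 1P; the new quay: 4R 4P)
14. 1 poacher ← the old quay.  (the old quay: 2R 2P; the new quay: 4R 3P)
15. 1 ranger and 1 poacher → the new quay.  (the old quay: 1R 1P; the new quay: 5R 4P)
16. 1 ranger ← the old quay.  (the old quay: 2R 1P; the new quay: 4R 4P)
17. 1 ranger and 1 poacher → the new quay.  (the old quay: 1R 0P; the new quay: 5R 5P)
18. 1 poacher ← the old quay.  (the old quay: 1R 1P; the new quay: 5R 4P)
19. 1 ranger and 1 poacher → the new quay.  (the old quay: 0R 0P; the new quay: 6R 5P)

No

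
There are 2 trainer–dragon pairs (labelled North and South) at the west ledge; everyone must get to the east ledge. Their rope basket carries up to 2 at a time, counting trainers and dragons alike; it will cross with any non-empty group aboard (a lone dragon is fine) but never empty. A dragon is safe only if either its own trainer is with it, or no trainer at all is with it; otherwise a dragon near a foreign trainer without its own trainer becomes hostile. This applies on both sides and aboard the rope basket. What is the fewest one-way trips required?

Counting alone: each trip to the east ledge takes at most 2 across and each return brings at least 1 back, so after t trips out (and t−1 returns) at most 2t − (t−1) of the 4 are across; that first reaches 4 at t = 3, so at least 5 crossings are needed.
The plan below uses exactly 5 crossings, so it is optimal:
1. dragon North and trainer North cross → the east ledge.
2. trainer North crosses ← the west ledge.
3. trainer North and trainer South cross → the east ledge.
4. trainer South crosses ← the west ledge.
5. dragon South and trainer South cross → the east ledge.

5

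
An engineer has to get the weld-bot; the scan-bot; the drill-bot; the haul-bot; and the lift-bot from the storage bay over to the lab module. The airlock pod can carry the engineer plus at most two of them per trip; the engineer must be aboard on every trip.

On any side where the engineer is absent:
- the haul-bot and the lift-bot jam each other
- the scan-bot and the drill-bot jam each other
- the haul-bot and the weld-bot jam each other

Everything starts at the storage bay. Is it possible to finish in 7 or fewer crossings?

Yes — this plan uses 5 crossings (≤ 7):
1. Engineer goes to the lab module with the haul-bot and the scan-bot.  [the storage bay: the drill-bot, the lift-bot, the weld-bot | the lab module: the haul-bot, the scan-bot]
2. Engineer goes back to the storage bay alone.  [the storage bay: the drill-bot, the lift-bot, the weld-bot | the lab module: the haul-bot, the scan-bot]
3. Engineer goes to the lab module with the lift-bot and the weld-bot.  [the storage bay: the drill-bot | the lab module: the haul-bot, the lift-bot, the scan-bot, the weld-bot]
4. Engineer goes back to the storage bay with the haul-bot.  [the storage bay: the drill-bot, the haul-bot | the lab module: the lift-bot, the scan-bot, the weld-bot]
5. Engineer goes to the lab module with the drill-bot and the haul-bot.  [the storage bay: — | the lab module: the drill-bot, the haul-bot, the lift-bot, the scan-bot, the weld-bot]

Yes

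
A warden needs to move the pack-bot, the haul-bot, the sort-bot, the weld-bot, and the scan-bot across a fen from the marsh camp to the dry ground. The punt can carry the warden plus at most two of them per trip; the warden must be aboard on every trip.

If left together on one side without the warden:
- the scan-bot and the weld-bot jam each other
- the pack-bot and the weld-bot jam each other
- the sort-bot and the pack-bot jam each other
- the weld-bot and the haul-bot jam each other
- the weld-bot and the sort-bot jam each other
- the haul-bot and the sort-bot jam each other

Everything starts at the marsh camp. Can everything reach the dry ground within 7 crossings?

Yes

Yes — this plan uses 7 crossings (≤ 7):
1. Warden goes to the dry ground with the sort-bot and the weld-bot.
2. Warden goes back to the marsh camp with the sort-bot.
3. Warden goes to the dry ground with the haul-bot and the pack-bot.
4. Warden goes back to the marsh camp with the weld-bot.
5. Warden goes to the dry ground with the scan-bot and the sort-bot.
6. Warden goes back to the marsh camp with the sort-bot.
7. Warden goes to the dry ground with the sort-bot and the weld-bot.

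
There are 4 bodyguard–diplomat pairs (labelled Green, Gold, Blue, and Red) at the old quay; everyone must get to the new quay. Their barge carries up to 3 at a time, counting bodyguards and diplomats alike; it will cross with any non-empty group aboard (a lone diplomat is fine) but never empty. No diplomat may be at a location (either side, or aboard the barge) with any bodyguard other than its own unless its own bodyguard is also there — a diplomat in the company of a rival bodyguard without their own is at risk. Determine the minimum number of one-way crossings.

Counting alone: each trip to the new quay takes at most 3 across and each return brings at least 1 back, so after t trips out (and t−1 returns) at most 3t − (t−1) of the 8 are across; that first reaches 8 at t = 4, so at least 7 crossings are needed.
The safety rule pushes this higher. Following every safe sequence of crossings, the most of the 8 that can be at the new quay as the barge arrives there on crossing 7 is 7 — never all 8.
So no plan with fewer than 9 crossings exists, and this one achieves 9:
1. bodyguard Green and diplomat Green cross → the new quay.
2. bodyguard Green crosses ← the old quay.
3. bodyguard Gold, bodyguard Green, and diplomat Gold cross → the new quay.
4. bodyguard Green and diplomat Green cross ← the old quay.
5. bodyguard Blue, bodyguard Green, and bodyguard Red cross → the new quay.
6. diplomat Gold crosses ← the old quay.
7. diplomat Gold and diplomat Green cross → the new quay.
8. diplomat Green crosses ← the old quay.
9. diplomat Blue, diplomat Green, and diplomat Red cross → the new quay.

9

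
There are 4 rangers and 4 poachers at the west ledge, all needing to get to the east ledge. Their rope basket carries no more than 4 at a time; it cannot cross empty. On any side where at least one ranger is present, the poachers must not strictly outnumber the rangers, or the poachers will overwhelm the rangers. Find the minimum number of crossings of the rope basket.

Counting alone: each trip to the east ledge takes at most 4 across and each return brings at least 1 back, so after t trips out (and t−1 returns) at most 4t − (t−1) of the 8 are across; that first reaches 8 at t = 3, so at least 5 crossings are needed.
The plan below uses exactly 5 crossings, so it is optimal:
1. 2 poachers → the east ledge.  (the west ledge: 4R 2P; the east ledge: 0R 2P)
2. 1 poacher ← the west ledge.  (the west ledge: 4R 3P; the east ledge: 0R 1P)
3. 4 rangers → the east ledge.  (the west ledge: 0R 3P; the east ledge: 4R 1P)
4. 1 poacher ← the west ledge.  (the west ledge: 0R 4P; the east ledge: 4R 0P)
5. 4 poachers → the east ledge.  (the west ledge: 0R 0P; the east ledge: 4R 4P)

5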